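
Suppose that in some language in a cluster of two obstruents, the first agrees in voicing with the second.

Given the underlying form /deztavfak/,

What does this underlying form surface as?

/z/ before /t/ (voiceless) → [s]
/v/ before /f/ (voiceless) → [f]

[destaffak]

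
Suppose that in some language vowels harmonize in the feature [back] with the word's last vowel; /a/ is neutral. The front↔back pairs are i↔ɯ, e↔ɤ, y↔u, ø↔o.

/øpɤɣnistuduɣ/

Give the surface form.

/ø/ harmonizes with /u/ ([+back]) → [o]
/i/ harmonizes with /u/ ([+back]) → [ɯ]

[opɤɣnɯstuduɣ]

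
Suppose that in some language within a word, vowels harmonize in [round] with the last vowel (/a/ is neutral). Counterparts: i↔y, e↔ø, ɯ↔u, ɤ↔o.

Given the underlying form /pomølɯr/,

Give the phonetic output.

[pɤmelɯr]

/o/ harmonizes with /ɯ/ ([-round]) → [ɤ]
/ø/ harmonizes with /ɯ/ ([-round]) → [e]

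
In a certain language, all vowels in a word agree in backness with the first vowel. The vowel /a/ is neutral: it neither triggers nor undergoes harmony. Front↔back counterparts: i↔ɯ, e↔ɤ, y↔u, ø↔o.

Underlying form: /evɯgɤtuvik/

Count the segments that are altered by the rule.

3

/ɯ/ harmonizes with /e/ ([-back]) → [i]
/ɤ/ harmonizes with /e/ ([-back]) → [e]
/u/ harmonizes with /e/ ([-back]) → [y]
3 segments change.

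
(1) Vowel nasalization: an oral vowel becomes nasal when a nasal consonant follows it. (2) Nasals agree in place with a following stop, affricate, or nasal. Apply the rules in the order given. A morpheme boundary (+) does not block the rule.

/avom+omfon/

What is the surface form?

Rule 1: /o/ before nasal /m/ → [õ]
Rule 1: /o/ before nasal /m/ → [õ]
Rule 1: /o/ before nasal /n/ → [õ]
After rule 1: avõm+õmfõn
Rule 2: no segment meets the rule's conditions; no change.

[avõm+õmfõn]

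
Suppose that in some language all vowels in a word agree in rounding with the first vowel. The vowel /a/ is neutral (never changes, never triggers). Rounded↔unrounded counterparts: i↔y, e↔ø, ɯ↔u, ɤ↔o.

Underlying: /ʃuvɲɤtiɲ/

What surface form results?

/ɤ/ harmonizes with /u/ ([+round]) → [o]
/i/ harmonizes with /u/ ([+round]) → [y]

[ʃuvɲotyɲ]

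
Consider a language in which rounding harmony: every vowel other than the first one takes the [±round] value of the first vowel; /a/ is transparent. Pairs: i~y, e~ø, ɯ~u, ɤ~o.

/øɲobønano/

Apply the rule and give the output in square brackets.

no segment meets the rule's conditions; no change.

[øɲobønano]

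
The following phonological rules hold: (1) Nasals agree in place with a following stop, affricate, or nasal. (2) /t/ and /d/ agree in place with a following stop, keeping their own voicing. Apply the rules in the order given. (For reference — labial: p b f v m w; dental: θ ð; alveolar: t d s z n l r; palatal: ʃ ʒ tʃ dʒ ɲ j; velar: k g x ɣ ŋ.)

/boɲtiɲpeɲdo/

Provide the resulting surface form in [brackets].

[bontimpendo]

Rule 1: /ɲ/ before /t/ (alveolar) → [n]
Rule 1: /ɲ/ before /p/ (labial) → [m]
Rule 1: /ɲ/ before /d/ (alveolar) → [n]
After rule 1: bontimpendo
Rule 2: no segment meets the rule's conditions; no change.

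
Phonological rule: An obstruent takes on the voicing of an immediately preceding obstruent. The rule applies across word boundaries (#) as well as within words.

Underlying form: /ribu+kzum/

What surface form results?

[ribu+ksum]

/z/ after /k/ (voiceless) → [s]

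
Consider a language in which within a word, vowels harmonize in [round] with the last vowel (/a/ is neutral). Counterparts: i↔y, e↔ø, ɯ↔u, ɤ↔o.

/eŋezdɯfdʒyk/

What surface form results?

[øŋøzdufdʒyk]

/e/ harmonizes with /y/ ([+round]) → [ø]
/e/ harmonizes with /y/ ([+round]) → [ø]
/ɯ/ harmonizes with /y/ ([+round]) → [u]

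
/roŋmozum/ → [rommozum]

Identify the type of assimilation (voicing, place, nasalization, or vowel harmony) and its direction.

/ŋ/→[m].
Each target copies a feature from the following segment, so the direction is regressive.

place assimilation, regressive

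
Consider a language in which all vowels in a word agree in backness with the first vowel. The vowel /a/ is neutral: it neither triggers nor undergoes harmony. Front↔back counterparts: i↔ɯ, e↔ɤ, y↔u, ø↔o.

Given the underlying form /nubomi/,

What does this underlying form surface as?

[nubomɯ]

/i/ harmonizes with /u/ ([+back]) → [ɯ]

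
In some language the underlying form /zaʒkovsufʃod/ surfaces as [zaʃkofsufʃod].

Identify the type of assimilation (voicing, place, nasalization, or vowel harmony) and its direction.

/ʒ/→[ʃ] /v/→[f].
Each target copies a feature from the following segment, so the direction is regressive.

voicing assimilation, regressive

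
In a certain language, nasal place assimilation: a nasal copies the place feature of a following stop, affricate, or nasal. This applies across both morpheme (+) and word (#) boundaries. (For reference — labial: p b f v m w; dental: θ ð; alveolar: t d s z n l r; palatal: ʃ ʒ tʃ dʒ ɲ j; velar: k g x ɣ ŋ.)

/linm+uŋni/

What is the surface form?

[limm+unni]

/n/ before /m/ (labial) → [m]
/ŋ/ before /n/ (alveolar) → [n]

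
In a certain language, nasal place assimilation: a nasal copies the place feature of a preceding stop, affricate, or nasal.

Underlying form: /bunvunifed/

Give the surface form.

no segment meets the rule's conditions; no change.

[bunvunifed]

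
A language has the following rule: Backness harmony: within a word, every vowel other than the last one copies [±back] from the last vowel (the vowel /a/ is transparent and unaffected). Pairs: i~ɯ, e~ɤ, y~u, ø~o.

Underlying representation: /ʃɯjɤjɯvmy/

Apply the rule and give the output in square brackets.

[ʃijejivmy]

/ɯ/ harmonizes with /y/ ([-back]) → [i]
/ɤ/ harmonizes with /y/ ([-back]) → [e]
/ɯ/ harmonizes with /y/ ([-back]) → [i]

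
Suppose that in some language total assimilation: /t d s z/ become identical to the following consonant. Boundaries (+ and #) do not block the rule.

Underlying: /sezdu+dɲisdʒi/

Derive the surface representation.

[seddu+ɲɲidʒdʒi]

/z/ before /d/ → [d] (total assimilation)
/d/ before /ɲ/ → [ɲ] (total assimilation)
/s/ before /dʒ/ → [dʒ] (total assimilation)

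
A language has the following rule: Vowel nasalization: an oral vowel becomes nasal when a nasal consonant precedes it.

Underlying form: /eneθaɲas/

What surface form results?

[enẽθaɲãs]

/e/ after nasal /n/ → [ẽ]
/a/ after nasal /ɲ/ → [ã]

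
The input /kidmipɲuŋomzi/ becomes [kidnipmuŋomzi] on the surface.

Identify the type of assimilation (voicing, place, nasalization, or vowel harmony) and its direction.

place assimilation, progressive

/m/→[n] /ɲ/→[m].
Each target copies a feature from the preceding segment, so the direction is progressive.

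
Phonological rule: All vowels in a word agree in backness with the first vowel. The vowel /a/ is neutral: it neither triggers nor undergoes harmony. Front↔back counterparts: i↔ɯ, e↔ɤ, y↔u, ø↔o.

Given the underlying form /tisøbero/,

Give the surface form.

/o/ harmonizes with /i/ ([-back]) → [ø]

[tisøberø]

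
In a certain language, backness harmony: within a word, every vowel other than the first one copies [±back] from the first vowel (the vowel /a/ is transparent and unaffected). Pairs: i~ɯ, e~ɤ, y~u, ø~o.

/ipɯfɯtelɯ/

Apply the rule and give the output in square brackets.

[ipifiteli]

/ɯ/ harmonizes with /i/ ([-back]) → [i]
/ɯ/ harmonizes with /i/ ([-back]) → [i]
/ɯ/ harmonizes with /i/ ([-back]) → [i]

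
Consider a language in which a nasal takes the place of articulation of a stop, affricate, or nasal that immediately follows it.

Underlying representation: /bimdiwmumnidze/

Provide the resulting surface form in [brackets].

/m/ before /d/ (alveolar) → [n]
/m/ before /n/ (alveolar) → [n]

[bindiwmunnidze]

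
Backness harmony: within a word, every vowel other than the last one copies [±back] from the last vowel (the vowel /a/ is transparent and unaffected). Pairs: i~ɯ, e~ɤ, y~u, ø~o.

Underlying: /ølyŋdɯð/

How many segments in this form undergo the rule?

/ø/ harmonizes with /ɯ/ ([+back]) → [o]
/y/ harmonizes with /ɯ/ ([+back]) → [u]
2 segments change.

2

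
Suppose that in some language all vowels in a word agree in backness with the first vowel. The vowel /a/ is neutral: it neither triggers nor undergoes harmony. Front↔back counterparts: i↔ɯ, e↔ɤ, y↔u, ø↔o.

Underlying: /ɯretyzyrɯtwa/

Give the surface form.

/e/ harmonizes with /ɯ/ ([+back]) → [ɤ]
/y/ harmonizes with /ɯ/ ([+back]) → [u]
/y/ harmonizes with /ɯ/ ([+back]) → [u]

[ɯrɤtuzurɯtwa]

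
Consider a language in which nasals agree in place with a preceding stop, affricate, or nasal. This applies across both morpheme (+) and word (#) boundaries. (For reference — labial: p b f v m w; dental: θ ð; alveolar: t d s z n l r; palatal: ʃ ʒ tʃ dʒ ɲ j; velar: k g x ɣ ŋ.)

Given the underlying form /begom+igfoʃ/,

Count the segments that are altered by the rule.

No segment meets the rule's conditions.

0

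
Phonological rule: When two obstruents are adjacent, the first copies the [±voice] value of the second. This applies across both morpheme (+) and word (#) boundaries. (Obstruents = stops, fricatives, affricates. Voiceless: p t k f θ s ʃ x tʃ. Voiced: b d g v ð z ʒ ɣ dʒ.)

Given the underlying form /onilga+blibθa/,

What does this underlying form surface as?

[onilga+blipθa]

/b/ before /θ/ (voiceless) → [p]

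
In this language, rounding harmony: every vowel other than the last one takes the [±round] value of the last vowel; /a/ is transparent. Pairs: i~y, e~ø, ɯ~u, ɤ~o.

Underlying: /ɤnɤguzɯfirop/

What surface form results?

/ɤ/ harmonizes with /o/ ([+round]) → [o]
/ɤ/ harmonizes with /o/ ([+round]) → [o]
/ɯ/ harmonizes with /o/ ([+round]) → [u]
/i/ harmonizes with /o/ ([+round]) → [y]

[onoguzufyrop]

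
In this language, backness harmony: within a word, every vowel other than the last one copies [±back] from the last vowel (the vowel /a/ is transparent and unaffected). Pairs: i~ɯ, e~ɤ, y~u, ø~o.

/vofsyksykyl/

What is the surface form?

/o/ harmonizes with /y/ ([-back]) → [ø]

[vøfsyksykyl]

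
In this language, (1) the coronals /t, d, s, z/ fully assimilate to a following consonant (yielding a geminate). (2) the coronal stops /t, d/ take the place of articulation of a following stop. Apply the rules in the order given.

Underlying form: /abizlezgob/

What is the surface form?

Rule 1: /z/ before /l/ → [l] (total assimilation)
Rule 1: /z/ before /g/ → [g] (total assimilation)
After rule 1: abilleggob
Rule 2: no segment meets the rule's conditions; no change.

[abilleggob]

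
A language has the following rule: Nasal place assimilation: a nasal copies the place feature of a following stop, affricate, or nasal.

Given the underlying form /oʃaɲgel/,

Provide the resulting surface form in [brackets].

[oʃaŋgel]

/ɲ/ before /g/ (velar) → [ŋ]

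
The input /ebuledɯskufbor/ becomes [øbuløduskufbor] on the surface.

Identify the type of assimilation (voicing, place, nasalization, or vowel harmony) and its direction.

vowel harmony, regressive

/e/→[ø] /e/→[ø] /ɯ/→[u].
Vowels agree with the last vowel, so the harmony is regressive.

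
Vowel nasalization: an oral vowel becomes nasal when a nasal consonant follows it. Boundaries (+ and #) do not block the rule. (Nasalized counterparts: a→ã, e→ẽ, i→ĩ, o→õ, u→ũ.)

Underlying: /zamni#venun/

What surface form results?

/a/ before nasal /m/ → [ã]
/e/ before nasal /n/ → [ẽ]
/u/ before nasal /n/ → [ũ]

[zãmni#vẽnũn]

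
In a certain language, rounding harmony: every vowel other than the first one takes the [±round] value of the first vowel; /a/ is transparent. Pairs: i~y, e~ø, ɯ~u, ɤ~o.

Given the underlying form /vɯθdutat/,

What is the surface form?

[vɯθdɯtat]

/u/ harmonizes with /ɯ/ ([-round]) → [ɯ]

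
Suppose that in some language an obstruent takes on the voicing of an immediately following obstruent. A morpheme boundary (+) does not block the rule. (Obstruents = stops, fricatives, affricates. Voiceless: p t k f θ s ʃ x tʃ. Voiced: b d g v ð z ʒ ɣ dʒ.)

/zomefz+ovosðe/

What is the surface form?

/f/ before /z/ (voiced) → [v]
/s/ before /ð/ (voiced) → [z]

[zomevz+ovozðe]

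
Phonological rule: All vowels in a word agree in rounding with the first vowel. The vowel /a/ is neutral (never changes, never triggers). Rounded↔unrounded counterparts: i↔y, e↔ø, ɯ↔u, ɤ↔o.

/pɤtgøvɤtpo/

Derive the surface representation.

/ø/ harmonizes with /ɤ/ ([-round]) → [e]
/o/ harmonizes with /ɤ/ ([-round]) → [ɤ]

[pɤtgevɤtpɤ]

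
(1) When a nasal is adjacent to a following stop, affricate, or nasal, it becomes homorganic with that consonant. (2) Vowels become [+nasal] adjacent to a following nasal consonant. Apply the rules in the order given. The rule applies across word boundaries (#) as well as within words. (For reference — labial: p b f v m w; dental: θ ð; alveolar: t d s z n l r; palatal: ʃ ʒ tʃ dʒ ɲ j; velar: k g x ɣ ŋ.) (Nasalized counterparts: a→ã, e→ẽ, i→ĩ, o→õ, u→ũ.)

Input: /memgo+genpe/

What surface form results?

[mẽŋgo+gẽmpe]

Rule 1: /m/ before /g/ (velar) → [ŋ]
Rule 1: /n/ before /p/ (labial) → [m]
After rule 1: meŋgo+gempe
Rule 2: /e/ before nasal /ŋ/ → [ẽ]
Rule 2: /e/ before nasal /m/ → [ẽ]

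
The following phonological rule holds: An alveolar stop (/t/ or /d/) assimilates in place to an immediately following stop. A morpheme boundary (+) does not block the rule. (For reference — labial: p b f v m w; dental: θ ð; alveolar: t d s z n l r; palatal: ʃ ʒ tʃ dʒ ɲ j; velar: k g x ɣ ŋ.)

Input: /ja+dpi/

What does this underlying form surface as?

[ja+bpi]

/d/ before /p/ (labial) → [b]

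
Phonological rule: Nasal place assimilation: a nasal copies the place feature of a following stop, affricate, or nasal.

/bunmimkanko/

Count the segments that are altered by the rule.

/n/ before /m/ (labial) → [m]
/m/ before /k/ (velar) → [ŋ]
/n/ before /k/ (velar) → [ŋ]
3 segments change.

3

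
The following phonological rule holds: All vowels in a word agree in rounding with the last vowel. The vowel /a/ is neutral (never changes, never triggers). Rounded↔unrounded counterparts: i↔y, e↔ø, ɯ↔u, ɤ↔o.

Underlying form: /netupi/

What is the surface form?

/u/ harmonizes with /i/ ([-round]) → [ɯ]

[netɯpi]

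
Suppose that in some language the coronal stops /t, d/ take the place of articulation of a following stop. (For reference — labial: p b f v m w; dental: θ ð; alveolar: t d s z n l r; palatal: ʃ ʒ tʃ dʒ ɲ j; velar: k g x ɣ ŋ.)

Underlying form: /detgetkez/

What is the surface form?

[dekgekkez]

/t/ before /g/ (velar) → [k]
/t/ before /k/ (velar) → [k]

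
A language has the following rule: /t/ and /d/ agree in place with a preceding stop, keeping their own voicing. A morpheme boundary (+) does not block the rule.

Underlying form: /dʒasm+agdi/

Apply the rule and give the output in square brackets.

[dʒasm+aggi]

/d/ after /g/ (velar) → [g]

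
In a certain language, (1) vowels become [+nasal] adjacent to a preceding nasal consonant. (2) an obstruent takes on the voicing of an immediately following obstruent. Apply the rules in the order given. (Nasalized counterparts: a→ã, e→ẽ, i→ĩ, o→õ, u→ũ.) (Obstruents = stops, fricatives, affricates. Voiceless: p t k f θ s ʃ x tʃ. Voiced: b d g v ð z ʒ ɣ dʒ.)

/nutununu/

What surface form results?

[nũtunũnũ]

Rule 1: /u/ after nasal /n/ → [ũ]
Rule 1: /u/ after nasal /n/ → [ũ]
Rule 1: /u/ after nasal /n/ → [ũ]
After rule 1: nũtunũnũ
Rule 2: no segment meets the rule's conditions; no change.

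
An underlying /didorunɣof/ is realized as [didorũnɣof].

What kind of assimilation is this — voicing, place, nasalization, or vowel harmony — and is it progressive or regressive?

/u/→[ũ].
Each target copies a feature from the following segment, so the direction is regressive.

nasalization, regressive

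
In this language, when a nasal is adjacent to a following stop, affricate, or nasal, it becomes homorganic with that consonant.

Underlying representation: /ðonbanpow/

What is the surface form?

[ðombampow]

/n/ before /b/ (labial) → [m]
/n/ before /p/ (labial) → [m]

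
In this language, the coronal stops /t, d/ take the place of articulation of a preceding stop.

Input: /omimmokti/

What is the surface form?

[omimmokki]

/t/ after /k/ (velar) → [k]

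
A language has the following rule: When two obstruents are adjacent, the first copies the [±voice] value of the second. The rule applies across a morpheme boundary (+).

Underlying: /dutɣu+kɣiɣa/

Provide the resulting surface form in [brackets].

[dudɣu+gɣiɣa]

/t/ before /ɣ/ (voiced) → [d]
/k/ before /ɣ/ (voiced) → [g]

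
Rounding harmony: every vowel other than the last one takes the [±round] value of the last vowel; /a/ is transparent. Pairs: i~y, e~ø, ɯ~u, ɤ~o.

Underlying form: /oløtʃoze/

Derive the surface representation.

/o/ harmonizes with /e/ ([-round]) → [ɤ]
/ø/ harmonizes with /e/ ([-round]) → [e]
/o/ harmonizes with /e/ ([-round]) → [ɤ]

[ɤletʃɤze]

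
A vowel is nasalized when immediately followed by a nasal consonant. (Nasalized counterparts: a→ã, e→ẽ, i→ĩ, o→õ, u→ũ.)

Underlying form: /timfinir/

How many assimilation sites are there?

/i/ before nasal /m/ → [ĩ]
/i/ before nasal /n/ → [ĩ]
2 segments change.

2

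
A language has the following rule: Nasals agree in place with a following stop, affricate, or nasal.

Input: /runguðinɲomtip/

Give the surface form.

[ruŋguðiɲɲontip]

/n/ before /g/ (velar) → [ŋ]
/n/ before /ɲ/ (palatal) → [ɲ]
/m/ before /t/ (alveolar) → [n]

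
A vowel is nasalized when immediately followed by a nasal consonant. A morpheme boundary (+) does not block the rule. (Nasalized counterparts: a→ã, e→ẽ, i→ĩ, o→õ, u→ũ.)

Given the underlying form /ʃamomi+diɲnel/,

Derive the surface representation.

/a/ before nasal /m/ → [ã]
/o/ before nasal /m/ → [õ]
/i/ before nasal /ɲ/ → [ĩ]

[ʃãmõmi+dĩɲnel]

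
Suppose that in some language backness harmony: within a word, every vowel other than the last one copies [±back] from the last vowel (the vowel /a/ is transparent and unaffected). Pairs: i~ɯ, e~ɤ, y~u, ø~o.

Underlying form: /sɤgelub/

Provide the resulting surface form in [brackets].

/e/ harmonizes with /u/ ([+back]) → [ɤ]

[sɤgɤlub]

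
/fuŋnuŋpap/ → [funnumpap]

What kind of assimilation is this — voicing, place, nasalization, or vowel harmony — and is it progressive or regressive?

/ŋ/→[n] /ŋ/→[m].
Each target copies a feature from the following segment, so the direction is regressive.

place assimilation, regressive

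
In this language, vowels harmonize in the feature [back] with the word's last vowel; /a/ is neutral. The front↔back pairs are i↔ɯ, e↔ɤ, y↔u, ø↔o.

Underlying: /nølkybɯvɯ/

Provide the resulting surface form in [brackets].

/ø/ harmonizes with /ɯ/ ([+back]) → [o]
/y/ harmonizes with /ɯ/ ([+back]) → [u]

[nolkubɯvɯ]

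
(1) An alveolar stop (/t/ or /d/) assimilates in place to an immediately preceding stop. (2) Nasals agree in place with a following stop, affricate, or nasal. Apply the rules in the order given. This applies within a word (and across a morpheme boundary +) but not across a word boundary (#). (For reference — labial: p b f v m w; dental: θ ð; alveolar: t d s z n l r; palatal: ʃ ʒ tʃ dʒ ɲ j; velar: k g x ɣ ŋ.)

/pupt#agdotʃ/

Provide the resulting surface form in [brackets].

[pupp#aggotʃ]

Rule 1: /t/ after /p/ (labial) → [p]
Rule 1: /d/ after /g/ (velar) → [g]
After rule 1: pupp#aggotʃ
Rule 2: no segment meets the rule's conditions; no change.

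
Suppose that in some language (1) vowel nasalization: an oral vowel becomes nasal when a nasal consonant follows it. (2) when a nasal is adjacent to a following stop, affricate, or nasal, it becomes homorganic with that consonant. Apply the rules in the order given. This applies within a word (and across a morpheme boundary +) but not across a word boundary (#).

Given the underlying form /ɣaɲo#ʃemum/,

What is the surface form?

[ɣãɲo#ʃẽmũm]

Rule 1: /a/ before nasal /ɲ/ → [ã]
Rule 1: /e/ before nasal /m/ → [ẽ]
Rule 1: /u/ before nasal /m/ → [ũ]
After rule 1: ɣãɲo#ʃẽmũm
Rule 2: no segment meets the rule's conditions; no change.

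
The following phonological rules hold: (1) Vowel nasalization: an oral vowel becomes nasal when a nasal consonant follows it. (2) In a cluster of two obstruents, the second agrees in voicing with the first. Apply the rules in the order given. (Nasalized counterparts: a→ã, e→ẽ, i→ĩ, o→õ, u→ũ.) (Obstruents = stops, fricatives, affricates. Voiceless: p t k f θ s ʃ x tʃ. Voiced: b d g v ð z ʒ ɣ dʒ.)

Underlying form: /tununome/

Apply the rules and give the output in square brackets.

[tũnũnõme]

Rule 1: /u/ before nasal /n/ → [ũ]
Rule 1: /u/ before nasal /n/ → [ũ]
Rule 1: /o/ before nasal /m/ → [õ]
After rule 1: tũnũnõme
Rule 2: no segment meets the rule's conditions; no change.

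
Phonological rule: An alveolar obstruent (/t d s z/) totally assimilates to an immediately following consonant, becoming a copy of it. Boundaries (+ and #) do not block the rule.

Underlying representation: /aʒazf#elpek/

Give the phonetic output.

[aʒaff#elpek]

/z/ before /f/ → [f] (total assimilation)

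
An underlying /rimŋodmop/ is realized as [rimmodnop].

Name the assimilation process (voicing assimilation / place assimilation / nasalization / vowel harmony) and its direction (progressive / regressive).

place assimilation, progressive

/ŋ/→[m] /m/→[n].
Each target copies a feature from the preceding segment, so the direction is progressive.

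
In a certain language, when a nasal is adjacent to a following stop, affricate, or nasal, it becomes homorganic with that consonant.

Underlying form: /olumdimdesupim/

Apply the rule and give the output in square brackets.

[olundindesupim]

/m/ before /d/ (alveolar) → [n]
/m/ before /d/ (alveolar) → [n]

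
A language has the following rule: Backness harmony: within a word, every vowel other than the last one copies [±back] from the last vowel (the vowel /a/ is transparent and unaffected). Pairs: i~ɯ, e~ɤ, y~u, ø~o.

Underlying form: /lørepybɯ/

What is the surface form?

/ø/ harmonizes with /ɯ/ ([+back]) → [o]
/e/ harmonizes with /ɯ/ ([+back]) → [ɤ]
/y/ harmonizes with /ɯ/ ([+back]) → [u]

[lorɤpubɯ]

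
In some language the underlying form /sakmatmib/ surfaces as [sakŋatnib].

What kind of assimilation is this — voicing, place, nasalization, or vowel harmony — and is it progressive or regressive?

place assimilation, progressive

/m/→[ŋ] /m/→[n].
Each target copies a feature from the preceding segment, so the direction is progressive.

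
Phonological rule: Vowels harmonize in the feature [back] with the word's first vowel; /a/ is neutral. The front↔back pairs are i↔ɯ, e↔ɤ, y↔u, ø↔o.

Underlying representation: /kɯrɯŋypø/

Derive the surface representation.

/y/ harmonizes with /ɯ/ ([+back]) → [u]
/ø/ harmonizes with /ɯ/ ([+back]) → [o]

[kɯrɯŋupo]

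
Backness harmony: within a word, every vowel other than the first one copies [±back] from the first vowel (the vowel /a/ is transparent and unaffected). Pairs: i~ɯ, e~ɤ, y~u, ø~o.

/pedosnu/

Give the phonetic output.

/o/ harmonizes with /e/ ([-back]) → [ø]
/u/ harmonizes with /e/ ([-back]) → [y]

[pedøsny]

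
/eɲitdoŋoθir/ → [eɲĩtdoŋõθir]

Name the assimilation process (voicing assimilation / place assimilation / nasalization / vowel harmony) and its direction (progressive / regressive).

nasalization, progressive

/i/→[ĩ] /o/→[õ].
Each target copies a feature from the preceding segment, so the direction is progressive.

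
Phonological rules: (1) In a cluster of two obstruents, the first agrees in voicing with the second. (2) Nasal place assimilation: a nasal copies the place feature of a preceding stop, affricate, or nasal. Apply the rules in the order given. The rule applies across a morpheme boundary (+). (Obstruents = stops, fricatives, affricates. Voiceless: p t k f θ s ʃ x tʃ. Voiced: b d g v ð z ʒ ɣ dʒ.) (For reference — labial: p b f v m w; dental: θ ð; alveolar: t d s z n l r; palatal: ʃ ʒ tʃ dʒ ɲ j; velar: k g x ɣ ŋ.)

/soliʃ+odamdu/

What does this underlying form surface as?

[soliʃ+odamdu]

Rule 1: no segment meets the rule's conditions; no change.
After rule 1: soliʃ+odamdu
Rule 2: no segment meets the rule's conditions; no change.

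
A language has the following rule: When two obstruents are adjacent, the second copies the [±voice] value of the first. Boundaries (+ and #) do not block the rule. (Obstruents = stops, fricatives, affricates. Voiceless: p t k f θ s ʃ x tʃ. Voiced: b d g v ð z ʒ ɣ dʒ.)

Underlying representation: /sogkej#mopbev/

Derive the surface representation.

[soggej#moppev]

/k/ after /g/ (voiced) → [g]
/b/ after /p/ (voiceless) → [p]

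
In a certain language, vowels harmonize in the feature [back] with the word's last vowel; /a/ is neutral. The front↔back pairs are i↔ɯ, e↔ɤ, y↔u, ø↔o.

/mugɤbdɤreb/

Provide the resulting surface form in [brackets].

/u/ harmonizes with /e/ ([-back]) → [y]
/ɤ/ harmonizes with /e/ ([-back]) → [e]
/ɤ/ harmonizes with /e/ ([-back]) → [e]

[mygebdereb]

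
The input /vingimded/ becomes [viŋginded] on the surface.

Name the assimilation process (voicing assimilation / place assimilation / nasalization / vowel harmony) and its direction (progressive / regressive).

/n/→[ŋ] /m/→[n].
Each target copies a feature from the following segment, so the direction is regressive.

place assimilation, regressive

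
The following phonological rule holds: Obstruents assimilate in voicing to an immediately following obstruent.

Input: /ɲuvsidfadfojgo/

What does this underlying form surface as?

[ɲufsitfatfojgo]

/v/ before /s/ (voiceless) → [f]
/d/ before /f/ (voiceless) → [t]
/d/ before /f/ (voiceless) → [t]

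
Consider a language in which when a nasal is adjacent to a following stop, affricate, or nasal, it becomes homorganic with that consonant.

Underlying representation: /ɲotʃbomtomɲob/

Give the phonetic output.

[ɲotʃbontoɲɲob]

/m/ before /t/ (alveolar) → [n]
/m/ before /ɲ/ (palatal) → [ɲ]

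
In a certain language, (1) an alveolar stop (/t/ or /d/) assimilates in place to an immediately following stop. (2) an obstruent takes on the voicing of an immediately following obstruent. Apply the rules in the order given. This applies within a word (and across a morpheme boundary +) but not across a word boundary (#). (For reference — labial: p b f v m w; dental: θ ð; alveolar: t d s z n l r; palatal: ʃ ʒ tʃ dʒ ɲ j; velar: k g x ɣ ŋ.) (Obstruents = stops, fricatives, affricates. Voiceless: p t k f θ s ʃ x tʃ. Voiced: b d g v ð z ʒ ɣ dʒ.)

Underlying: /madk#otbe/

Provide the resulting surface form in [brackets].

Rule 1: /d/ before /k/ (velar) → [g]
Rule 1: /t/ before /b/ (labial) → [p]
After rule 1: magk#opbe
Rule 2: /g/ before /k/ (voiceless) → [k]
Rule 2: /p/ before /b/ (voiced) → [b]

[makk#obbe]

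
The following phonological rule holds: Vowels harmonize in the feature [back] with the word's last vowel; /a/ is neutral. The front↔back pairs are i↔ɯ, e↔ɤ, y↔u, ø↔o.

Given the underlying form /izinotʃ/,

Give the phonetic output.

[ɯzɯnotʃ]

/i/ harmonizes with /o/ ([+back]) → [ɯ]
/i/ harmonizes with /o/ ([+back]) → [ɯ]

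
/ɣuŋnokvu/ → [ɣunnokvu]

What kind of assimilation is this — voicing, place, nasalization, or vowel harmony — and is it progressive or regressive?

/ŋ/→[n].
Each target copies a feature from the following segment, so the direction is regressive.

place assimilation, regressive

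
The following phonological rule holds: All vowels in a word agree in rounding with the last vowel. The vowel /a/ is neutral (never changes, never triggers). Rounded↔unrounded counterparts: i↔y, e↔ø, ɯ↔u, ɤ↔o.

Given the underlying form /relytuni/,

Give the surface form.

/y/ harmonizes with /i/ ([-round]) → [i]
/u/ harmonizes with /i/ ([-round]) → [ɯ]

[relitɯni]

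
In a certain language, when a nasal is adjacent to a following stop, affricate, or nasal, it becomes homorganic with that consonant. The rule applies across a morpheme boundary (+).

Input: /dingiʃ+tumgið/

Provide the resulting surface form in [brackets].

/n/ before /g/ (velar) → [ŋ]
/m/ before /g/ (velar) → [ŋ]

[diŋgiʃ+tuŋgið]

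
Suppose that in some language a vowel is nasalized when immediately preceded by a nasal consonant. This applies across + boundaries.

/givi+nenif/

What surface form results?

[givi+nẽnĩf]

/e/ after nasal /n/ → [ẽ]
/i/ after nasal /n/ → [ĩ]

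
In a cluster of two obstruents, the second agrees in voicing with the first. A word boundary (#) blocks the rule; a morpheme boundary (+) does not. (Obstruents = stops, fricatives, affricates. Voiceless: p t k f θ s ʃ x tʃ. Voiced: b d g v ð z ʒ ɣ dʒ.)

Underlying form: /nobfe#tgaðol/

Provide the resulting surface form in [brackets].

/f/ after /b/ (voiced) → [v]
/g/ after /t/ (voiceless) → [k]

[nobve#tkaðol]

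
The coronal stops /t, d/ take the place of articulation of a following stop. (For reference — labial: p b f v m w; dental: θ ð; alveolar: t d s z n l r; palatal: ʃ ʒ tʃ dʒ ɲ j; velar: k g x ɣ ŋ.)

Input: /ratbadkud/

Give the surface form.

/t/ before /b/ (labial) → [p]
/d/ before /k/ (velar) → [g]

[rapbagkud]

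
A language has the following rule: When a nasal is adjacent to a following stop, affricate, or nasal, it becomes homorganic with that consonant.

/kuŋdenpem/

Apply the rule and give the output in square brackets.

[kundempem]

/ŋ/ before /d/ (alveolar) → [n]
/n/ before /p/ (labial) → [m]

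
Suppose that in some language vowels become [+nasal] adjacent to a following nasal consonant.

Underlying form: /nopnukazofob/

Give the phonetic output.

no segment meets the rule's conditions; no change.

[nopnukazofob]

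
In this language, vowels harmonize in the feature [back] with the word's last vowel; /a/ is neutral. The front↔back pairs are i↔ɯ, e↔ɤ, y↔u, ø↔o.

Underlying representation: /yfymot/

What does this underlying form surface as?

/y/ harmonizes with /o/ ([+back]) → [u]
/y/ harmonizes with /o/ ([+back]) → [u]

[ufumot]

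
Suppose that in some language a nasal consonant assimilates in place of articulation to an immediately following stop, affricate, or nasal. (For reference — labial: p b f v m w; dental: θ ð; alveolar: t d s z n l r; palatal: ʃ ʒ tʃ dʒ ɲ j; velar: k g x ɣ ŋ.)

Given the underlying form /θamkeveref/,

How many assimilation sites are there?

/m/ before /k/ (velar) → [ŋ]
1 segment changes.

1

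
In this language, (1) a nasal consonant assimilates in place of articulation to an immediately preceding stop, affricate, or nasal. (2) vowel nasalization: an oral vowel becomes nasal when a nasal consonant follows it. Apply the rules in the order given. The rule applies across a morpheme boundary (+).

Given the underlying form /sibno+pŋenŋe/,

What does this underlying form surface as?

[sibmo+pmẽnne]

Rule 1: /n/ after /b/ (labial) → [m]
Rule 1: /ŋ/ after /p/ (labial) → [m]
Rule 1: /ŋ/ after /n/ (alveolar) → [n]
After rule 1: sibmo+pmenne
Rule 2: /e/ before nasal /n/ → [ẽ]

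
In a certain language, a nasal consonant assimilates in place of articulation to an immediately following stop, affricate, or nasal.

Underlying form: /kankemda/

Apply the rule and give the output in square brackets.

/n/ before /k/ (velar) → [ŋ]
/m/ before /d/ (alveolar) → [n]

[kaŋkenda]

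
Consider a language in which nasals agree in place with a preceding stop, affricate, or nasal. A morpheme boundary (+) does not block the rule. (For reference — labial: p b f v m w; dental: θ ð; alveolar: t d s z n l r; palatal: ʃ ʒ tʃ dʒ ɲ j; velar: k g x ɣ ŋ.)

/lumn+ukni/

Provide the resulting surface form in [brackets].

[lumm+ukŋi]

/n/ after /m/ (labial) → [m]
/n/ after /k/ (velar) → [ŋ]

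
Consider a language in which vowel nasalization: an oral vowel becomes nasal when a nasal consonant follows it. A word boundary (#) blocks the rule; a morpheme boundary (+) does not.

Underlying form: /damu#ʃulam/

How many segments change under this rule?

2

/a/ before nasal /m/ → [ã]
/a/ before nasal /m/ → [ã]
2 segments change.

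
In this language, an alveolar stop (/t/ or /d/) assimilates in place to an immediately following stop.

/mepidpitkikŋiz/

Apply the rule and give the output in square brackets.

[mepibpikkikŋiz]

/d/ before /p/ (labial) → [b]
/t/ before /k/ (velar) → [k]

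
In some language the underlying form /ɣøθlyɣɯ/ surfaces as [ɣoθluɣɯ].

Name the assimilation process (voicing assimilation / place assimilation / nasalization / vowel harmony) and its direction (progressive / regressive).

vowel harmony, regressive

/ø/→[o] /y/→[u].
Vowels agree with the last vowel, so the harmony is regressive.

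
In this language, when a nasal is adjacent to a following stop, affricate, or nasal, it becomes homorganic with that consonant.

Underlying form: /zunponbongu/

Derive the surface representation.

/n/ before /p/ (labial) → [m]
/n/ before /b/ (labial) → [m]
/n/ before /g/ (velar) → [ŋ]

[zumpomboŋgu]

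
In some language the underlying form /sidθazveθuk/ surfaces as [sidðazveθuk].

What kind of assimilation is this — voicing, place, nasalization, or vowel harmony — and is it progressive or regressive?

voicing assimilation, progressive

/θ/→[ð].
Each target copies a feature from the preceding segment, so the direction is progressive.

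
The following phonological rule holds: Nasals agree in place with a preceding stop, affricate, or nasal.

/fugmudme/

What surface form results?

[fugŋudne]

/m/ after /g/ (velar) → [ŋ]
/m/ after /d/ (alveolar) → [n]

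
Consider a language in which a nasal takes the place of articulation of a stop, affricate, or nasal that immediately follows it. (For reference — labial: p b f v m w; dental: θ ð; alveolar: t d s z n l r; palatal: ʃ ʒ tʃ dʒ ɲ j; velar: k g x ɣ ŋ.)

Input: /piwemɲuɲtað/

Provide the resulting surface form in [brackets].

[piweɲɲuntað]

/m/ before /ɲ/ (palatal) → [ɲ]
/ɲ/ before /t/ (alveolar) → [n]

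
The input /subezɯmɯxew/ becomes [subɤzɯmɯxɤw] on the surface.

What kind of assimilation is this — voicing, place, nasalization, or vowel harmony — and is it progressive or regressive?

vowel harmony, progressive

/e/→[ɤ] /e/→[ɤ].
Vowels agree with the first vowel, so the harmony is progressive.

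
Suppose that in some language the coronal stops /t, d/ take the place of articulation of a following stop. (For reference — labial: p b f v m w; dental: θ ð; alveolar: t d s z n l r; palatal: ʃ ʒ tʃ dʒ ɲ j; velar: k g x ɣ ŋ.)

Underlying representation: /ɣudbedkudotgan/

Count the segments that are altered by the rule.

/d/ before /b/ (labial) → [b]
/d/ before /k/ (velar) → [g]
/t/ before /g/ (velar) → [k]
3 segments change.

3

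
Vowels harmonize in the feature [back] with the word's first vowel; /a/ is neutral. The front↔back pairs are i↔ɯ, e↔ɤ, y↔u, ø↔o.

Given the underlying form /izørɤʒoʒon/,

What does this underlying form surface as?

[izøreʒøʒøn]

/ɤ/ harmonizes with /i/ ([-back]) → [e]
/o/ harmonizes with /i/ ([-back]) → [ø]
/o/ harmonizes with /i/ ([-back]) → [ø]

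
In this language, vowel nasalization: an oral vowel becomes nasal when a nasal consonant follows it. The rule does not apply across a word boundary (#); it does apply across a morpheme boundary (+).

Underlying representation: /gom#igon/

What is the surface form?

[gõm#igõn]

/o/ before nasal /m/ → [õ]
/o/ before nasal /n/ → [õ]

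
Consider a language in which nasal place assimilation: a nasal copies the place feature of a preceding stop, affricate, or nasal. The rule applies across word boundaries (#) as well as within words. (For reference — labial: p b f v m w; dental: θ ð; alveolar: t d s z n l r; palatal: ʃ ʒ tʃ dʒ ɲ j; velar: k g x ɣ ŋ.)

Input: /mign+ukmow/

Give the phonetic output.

[migŋ+ukŋow]

/n/ after /g/ (velar) → [ŋ]
/m/ after /k/ (velar) → [ŋ]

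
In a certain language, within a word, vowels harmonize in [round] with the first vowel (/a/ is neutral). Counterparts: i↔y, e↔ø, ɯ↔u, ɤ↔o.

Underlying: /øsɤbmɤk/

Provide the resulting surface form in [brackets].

/ɤ/ harmonizes with /ø/ ([+round]) → [o]
/ɤ/ harmonizes with /ø/ ([+round]) → [o]

[øsobmok]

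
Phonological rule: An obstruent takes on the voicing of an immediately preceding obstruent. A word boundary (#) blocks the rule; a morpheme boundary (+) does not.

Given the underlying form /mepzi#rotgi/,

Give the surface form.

/z/ after /p/ (voiceless) → [s]
/g/ after /t/ (voiceless) → [k]

[mepsi#rotki]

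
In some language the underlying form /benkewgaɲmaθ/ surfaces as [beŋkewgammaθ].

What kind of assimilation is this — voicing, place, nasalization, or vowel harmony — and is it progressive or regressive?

place assimilation, regressive

/n/→[ŋ] /ɲ/→[m].
Each target copies a feature from the following segment, so the direction is regressive.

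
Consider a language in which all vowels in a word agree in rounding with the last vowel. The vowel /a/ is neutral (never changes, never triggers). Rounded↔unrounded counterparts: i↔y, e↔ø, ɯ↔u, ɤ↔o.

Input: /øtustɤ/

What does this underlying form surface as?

[etɯstɤ]

/ø/ harmonizes with /ɤ/ ([-round]) → [e]
/u/ harmonizes with /ɤ/ ([-round]) → [ɯ]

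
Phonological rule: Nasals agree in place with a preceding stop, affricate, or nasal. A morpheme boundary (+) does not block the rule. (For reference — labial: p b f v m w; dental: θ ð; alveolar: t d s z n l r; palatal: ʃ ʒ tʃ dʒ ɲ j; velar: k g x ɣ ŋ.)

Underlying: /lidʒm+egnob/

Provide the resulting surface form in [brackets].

[lidʒɲ+egŋob]

/m/ after /dʒ/ (palatal) → [ɲ]
/n/ after /g/ (velar) → [ŋ]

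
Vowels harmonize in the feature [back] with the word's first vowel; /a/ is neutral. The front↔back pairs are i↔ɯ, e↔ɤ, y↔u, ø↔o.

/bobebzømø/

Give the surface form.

[bobɤbzomo]

/e/ harmonizes with /o/ ([+back]) → [ɤ]
/ø/ harmonizes with /o/ ([+back]) → [o]
/ø/ harmonizes with /o/ ([+back]) → [o]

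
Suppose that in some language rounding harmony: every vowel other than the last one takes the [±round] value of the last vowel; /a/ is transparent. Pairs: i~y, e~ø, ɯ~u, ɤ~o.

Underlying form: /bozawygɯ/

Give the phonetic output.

/o/ harmonizes with /ɯ/ ([-round]) → [ɤ]
/y/ harmonizes with /ɯ/ ([-round]) → [i]

[bɤzawigɯ]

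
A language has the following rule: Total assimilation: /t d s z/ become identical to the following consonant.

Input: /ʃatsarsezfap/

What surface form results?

[ʃassarseffap]

/t/ before /s/ → [s] (total assimilation)
/z/ before /f/ → [f] (total assimilation)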